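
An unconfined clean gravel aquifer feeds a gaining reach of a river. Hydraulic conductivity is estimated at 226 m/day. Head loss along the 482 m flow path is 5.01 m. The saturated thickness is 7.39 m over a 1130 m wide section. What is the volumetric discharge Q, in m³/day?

Cross-sectional area A = 1130 × 7.39 = 8351 m².
Hydraulic gradient i = Δh / L = 5.01 / 482 = 0.01039.
Darcy's law: Q = K · A · i = 226.0 × 8351 × 0.01039 = 19617 m³/day.

19600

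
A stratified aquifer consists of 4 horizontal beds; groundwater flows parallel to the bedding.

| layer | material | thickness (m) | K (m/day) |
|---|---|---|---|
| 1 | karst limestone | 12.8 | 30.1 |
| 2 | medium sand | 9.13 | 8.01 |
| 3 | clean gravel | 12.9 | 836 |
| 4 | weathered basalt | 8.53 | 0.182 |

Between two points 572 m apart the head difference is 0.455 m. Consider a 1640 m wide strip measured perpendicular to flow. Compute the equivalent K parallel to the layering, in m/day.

259

Flow is parallel to layering, so each bed carries its own Darcy discharge and the transmissivities add.
Σ(K_i·b_i) = 30.1×12.8 + 8.01×9.13 + 836×12.9 + 0.182×8.53 = 11244 m²/day.
Total thickness b = 43.36 m, so K_eq = Σ(K_i·b_i)/b = 259.3 m/day.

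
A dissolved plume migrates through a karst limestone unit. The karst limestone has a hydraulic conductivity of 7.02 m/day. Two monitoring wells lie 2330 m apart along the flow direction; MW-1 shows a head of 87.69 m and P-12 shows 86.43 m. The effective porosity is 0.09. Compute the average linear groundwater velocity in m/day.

Hydraulic gradient i = (87.69 − 86.43) / 2330 = 1.26 / 2330 = 0.0005408.
Darcy flux q = K · i = 7.020 × 0.0005408 = 0.003796 m/day.
Seepage velocity v = q / n_e = 0.003796 / 0.09 = 0.04218 m/day.

0.0422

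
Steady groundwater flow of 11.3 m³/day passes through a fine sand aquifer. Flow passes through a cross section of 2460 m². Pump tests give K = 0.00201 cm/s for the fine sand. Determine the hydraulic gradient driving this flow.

Convert K: 0.00201 cm/s × 864 = 1.737 m/day.
From Q = K·A·i, i = Q / (K·A) = 11.3 / (1.737 × 2460) = 0.002645.

0.00265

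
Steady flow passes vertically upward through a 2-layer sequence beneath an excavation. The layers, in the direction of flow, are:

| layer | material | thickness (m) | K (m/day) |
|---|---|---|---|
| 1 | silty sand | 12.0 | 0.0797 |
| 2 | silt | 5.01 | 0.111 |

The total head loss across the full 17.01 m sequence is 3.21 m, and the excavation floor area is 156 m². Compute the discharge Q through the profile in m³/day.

2.56

Flow is perpendicular to layering, so the layers act in series and the equivalent K is the thickness-weighted harmonic mean.
Total thickness L = 12.0 + 5.01 = 17.01 m.
Σ(b_i/K_i) = 12.0/0.0797 + 5.01/0.111 = 195.7 d.
K_eq = L / Σ(b_i/K_i) = 17.01 / 195.7 = 0.08692 m/day.
Q = K_eq · A · (Δh/L) = 0.08692 × 156 × (3.21/17.01) = 2.559 m³/day.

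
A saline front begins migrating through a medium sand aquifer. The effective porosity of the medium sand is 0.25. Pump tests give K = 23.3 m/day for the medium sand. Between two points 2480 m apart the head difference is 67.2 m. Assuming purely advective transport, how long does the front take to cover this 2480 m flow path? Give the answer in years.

Hydraulic gradient i = Δh / L = 67.2 / 2480 = 0.02710.
Darcy flux q = K · i = 23.30 × 0.02710 = 0.6314 m/day.
Seepage velocity v = q / n_e = 0.6314 / 0.25 = 2.525 m/day.
Travel time t = L / v = 2480 / 2.525 = 982.0 days = 2.689 years.

2.69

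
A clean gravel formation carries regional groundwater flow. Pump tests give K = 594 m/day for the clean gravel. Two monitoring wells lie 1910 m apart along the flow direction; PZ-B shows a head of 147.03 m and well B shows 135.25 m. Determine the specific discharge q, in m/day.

3.66

Hydraulic gradient i = (147.03 − 135.25) / 1910 = 11.78 / 1910 = 0.006168.
Specific discharge q = K · i = 594.0 × 0.006168 = 3.664 m/day.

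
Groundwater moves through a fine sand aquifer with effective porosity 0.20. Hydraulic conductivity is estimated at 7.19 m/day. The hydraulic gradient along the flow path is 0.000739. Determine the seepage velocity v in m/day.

0.0266

Hydraulic gradient i = 0.000739.
Darcy flux q = K · i = 7.190 × 0.0007390 = 0.005313 m/day.
Seepage velocity v = q / n_e = 0.005313 / 0.20 = 0.02657 m/day.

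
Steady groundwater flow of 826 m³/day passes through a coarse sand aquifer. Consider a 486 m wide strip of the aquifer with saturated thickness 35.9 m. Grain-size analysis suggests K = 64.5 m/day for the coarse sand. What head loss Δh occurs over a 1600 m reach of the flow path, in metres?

1.17

Cross-sectional area A = 486 × 35.9 = 17447 m².
From Q = K·A·i, i = Q / (K·A) = 826 / (64.50 × 17447) = 0.0007340.
Head loss Δh = i · L = 0.0007340 × 1600 = 1.174 m.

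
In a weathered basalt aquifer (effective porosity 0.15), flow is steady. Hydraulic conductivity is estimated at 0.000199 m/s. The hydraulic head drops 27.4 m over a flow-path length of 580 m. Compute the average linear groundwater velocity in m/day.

5.41

Convert K: 0.000199 m/s × 86400 = 17.19 m/day.
Hydraulic gradient i = Δh / L = 27.4 / 580 = 0.04724.
Darcy flux q = K · i = 17.19 × 0.04724 = 0.8122 m/day.
Seepage velocity v = q / n_e = 0.8122 / 0.15 = 5.415 m/day.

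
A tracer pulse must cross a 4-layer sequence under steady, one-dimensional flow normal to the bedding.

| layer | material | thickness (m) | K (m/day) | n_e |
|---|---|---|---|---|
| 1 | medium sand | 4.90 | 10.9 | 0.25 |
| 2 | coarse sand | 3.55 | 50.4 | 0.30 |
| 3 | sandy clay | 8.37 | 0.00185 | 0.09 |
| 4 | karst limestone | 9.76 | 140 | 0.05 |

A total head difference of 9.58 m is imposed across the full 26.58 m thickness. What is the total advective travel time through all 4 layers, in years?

4.57

With flow normal to the layers, continuity requires the same specific discharge q through every layer.
Σ(b_i/K_i) = 4.90/10.9 + 3.55/50.4 + 8.37/0.00185 + 9.76/140 = 4525 d.
q = Δh / Σ(b_i/K_i) = 9.58 / 4525 = 0.002117 m/day.
In each layer the seepage velocity is v_i = q/n_i, so the layer transit time is t_i = b_i·n_i / q:
  layer 1 (medium sand): t_1 = 4.90 × 0.25 / 0.002117 = 578.6 d
  layer 2 (coarse sand): t_2 = 3.55 × 0.30 / 0.002117 = 503.0 d
  layer 3 (sandy clay): t_3 = 8.37 × 0.09 / 0.002117 = 355.8 d
  layer 4 (karst limestone): t_4 = 9.76 × 0.05 / 0.002117 = 230.5 d
Total t = Σ t_i = 1668 days = 4.567 years.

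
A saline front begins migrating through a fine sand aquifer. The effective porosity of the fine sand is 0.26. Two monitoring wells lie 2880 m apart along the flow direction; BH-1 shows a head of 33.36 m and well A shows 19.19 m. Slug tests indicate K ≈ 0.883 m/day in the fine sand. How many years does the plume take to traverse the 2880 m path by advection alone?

472

Hydraulic gradient i = (33.36 − 19.19) / 2880 = 14.17 / 2880 = 0.004920.
Darcy flux q = K · i = 0.8830 × 0.004920 = 0.004344 m/day.
Seepage velocity v = q / n_e = 0.004344 / 0.26 = 0.01671 m/day.
Travel time t = L / v = 2880 / 0.01671 = 1.724e+05 days = 471.9 years.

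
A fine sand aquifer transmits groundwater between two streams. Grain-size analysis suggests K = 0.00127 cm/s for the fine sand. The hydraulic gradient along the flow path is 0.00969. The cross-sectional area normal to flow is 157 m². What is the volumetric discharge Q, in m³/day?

1.67

Convert K: 0.00127 cm/s × 864 = 1.097 m/day.
Hydraulic gradient i = 0.00969.
Darcy's law: Q = K · A · i = 1.097 × 157.0 × 0.009690 = 1.669 m³/day.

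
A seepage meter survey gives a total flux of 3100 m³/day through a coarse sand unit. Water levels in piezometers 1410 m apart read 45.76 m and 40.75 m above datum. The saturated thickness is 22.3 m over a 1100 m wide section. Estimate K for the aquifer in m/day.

35.6

Cross-sectional area A = 1100 × 22.3 = 24530 m².
Hydraulic gradient i = (45.76 − 40.75) / 1410 = 5.01 / 1410 = 0.003553.
From Q = K·A·i, K = Q / (A·i) = 3100 / (24530 × 0.003553) = 35.57 m/day.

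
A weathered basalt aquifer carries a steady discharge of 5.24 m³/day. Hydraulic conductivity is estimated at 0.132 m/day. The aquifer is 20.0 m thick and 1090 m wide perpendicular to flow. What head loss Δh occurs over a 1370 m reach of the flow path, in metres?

2.49

Cross-sectional area A = 1090 × 20.0 = 21800 m².
From Q = K·A·i, i = Q / (K·A) = 5.24 / (0.1320 × 21800) = 0.001821.
Head loss Δh = i · L = 0.001821 × 1370 = 2.495 m.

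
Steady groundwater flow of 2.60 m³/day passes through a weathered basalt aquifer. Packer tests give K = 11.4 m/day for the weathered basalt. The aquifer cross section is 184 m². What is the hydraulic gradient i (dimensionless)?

From Q = K·A·i, i = Q / (K·A) = 2.60 / (11.40 × 184.0) = 0.001240.

0.00124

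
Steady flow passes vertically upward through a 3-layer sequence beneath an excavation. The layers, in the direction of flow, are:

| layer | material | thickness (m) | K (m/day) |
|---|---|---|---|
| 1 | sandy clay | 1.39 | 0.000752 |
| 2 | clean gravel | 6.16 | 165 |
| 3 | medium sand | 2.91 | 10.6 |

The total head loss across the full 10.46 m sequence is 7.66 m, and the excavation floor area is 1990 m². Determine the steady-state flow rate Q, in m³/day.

Flow is perpendicular to layering, so the layers act in series and the equivalent K is the thickness-weighted harmonic mean.
Total thickness L = 1.39 + 6.16 + 2.91 = 10.46 m.
Σ(b_i/K_i) = 1.39/0.000752 + 6.16/165 + 2.91/10.6 = 1849 d.
K_eq = L / Σ(b_i/K_i) = 10.46 / 1849 = 0.005658 m/day.
Q = K_eq · A · (Δh/L) = 0.005658 × 1990 × (7.66/10.46) = 8.245 m³/day.

8.25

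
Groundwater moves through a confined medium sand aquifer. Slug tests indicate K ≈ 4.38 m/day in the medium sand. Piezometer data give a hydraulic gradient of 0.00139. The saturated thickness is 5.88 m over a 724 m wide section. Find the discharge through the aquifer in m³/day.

Cross-sectional area A = 724 × 5.88 = 4257 m².
Hydraulic gradient i = 0.00139.
Darcy's law: Q = K · A · i = 4.380 × 4257 × 0.001390 = 25.92 m³/day.

25.9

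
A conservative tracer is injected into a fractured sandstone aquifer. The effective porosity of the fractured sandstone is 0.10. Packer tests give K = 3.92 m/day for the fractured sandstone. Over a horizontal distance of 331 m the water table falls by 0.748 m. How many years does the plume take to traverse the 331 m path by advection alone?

10.2

Hydraulic gradient i = Δh / L = 0.748 / 331 = 0.002260.
Darcy flux q = K · i = 3.920 × 0.002260 = 0.008858 m/day.
Seepage velocity v = q / n_e = 0.008858 / 0.10 = 0.08858 m/day.
Travel time t = L / v = 331 / 0.08858 = 3737 days = 10.23 years.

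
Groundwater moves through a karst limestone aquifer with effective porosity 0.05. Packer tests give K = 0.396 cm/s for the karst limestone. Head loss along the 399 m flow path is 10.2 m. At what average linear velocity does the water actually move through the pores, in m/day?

175

Convert K: 0.396 cm/s × 864 = 342.1 m/day.
Hydraulic gradient i = Δh / L = 10.2 / 399 = 0.02556.
Darcy flux q = K · i = 342.1 × 0.02556 = 8.747 m/day.
Seepage velocity v = q / n_e = 8.747 / 0.05 = 174.9 m/day.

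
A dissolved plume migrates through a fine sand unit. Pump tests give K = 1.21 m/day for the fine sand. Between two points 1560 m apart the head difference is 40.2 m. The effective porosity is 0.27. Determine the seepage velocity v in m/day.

0.115

Hydraulic gradient i = Δh / L = 40.2 / 1560 = 0.02577.
Darcy flux q = K · i = 1.210 × 0.02577 = 0.03118 m/day.
Seepage velocity v = q / n_e = 0.03118 / 0.27 = 0.1155 m/day.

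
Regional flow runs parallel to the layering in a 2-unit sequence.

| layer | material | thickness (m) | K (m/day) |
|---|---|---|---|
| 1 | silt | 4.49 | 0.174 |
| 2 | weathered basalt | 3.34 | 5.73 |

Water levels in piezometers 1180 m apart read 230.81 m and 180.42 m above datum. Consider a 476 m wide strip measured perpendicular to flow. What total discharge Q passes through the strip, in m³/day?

405

Flow is parallel to layering, so each bed carries its own Darcy discharge and the transmissivities add.
Σ(K_i·b_i) = 0.174×4.49 + 5.73×3.34 = 19.92 m²/day.
Hydraulic gradient i = (230.81 − 180.42) / 1180 = 50.39 / 1180 = 0.04270.
Q = Σ(K_i·b_i) · W · i = 19.92 × 476 × 0.04270 = 404.9 m³/day.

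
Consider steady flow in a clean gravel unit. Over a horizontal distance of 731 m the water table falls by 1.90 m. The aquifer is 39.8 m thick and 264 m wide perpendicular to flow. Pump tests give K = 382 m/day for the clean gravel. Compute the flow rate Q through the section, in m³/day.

10400

Cross-sectional area A = 264 × 39.8 = 10507 m².
Hydraulic gradient i = Δh / L = 1.90 / 731 = 0.002599.
Darcy's law: Q = K · A · i = 382.0 × 10507 × 0.002599 = 10432 m³/day.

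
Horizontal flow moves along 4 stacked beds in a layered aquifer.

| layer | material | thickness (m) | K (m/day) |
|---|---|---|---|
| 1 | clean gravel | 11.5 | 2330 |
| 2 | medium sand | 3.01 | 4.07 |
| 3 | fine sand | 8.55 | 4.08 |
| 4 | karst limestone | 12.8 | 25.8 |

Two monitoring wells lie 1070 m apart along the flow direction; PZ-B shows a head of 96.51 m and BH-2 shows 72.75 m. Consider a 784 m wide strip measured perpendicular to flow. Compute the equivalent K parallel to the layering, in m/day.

Flow is parallel to layering, so each bed carries its own Darcy discharge and the transmissivities add.
Σ(K_i·b_i) = 2330×11.5 + 4.07×3.01 + 4.08×8.55 + 25.8×12.8 = 27172 m²/day.
Total thickness b = 35.86 m, so K_eq = Σ(K_i·b_i)/b = 757.7 m/day.

758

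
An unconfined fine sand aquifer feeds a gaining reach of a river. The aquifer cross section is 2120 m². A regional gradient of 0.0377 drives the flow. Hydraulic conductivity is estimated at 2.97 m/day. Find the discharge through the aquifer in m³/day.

Hydraulic gradient i = 0.0377.
Darcy's law: Q = K · A · i = 2.970 × 2120 × 0.03770 = 237.4 m³/day.

237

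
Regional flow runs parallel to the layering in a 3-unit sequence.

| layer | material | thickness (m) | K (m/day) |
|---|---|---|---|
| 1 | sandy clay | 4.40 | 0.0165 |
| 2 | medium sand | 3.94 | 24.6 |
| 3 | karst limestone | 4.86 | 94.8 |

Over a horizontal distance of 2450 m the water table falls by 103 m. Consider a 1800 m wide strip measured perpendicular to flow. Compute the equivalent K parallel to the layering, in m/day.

Flow is parallel to layering, so each bed carries its own Darcy discharge and the transmissivities add.
Σ(K_i·b_i) = 0.0165×4.40 + 24.6×3.94 + 94.8×4.86 = 557.7 m²/day.
Total thickness b = 13.20 m, so K_eq = Σ(K_i·b_i)/b = 42.25 m/day.

42.3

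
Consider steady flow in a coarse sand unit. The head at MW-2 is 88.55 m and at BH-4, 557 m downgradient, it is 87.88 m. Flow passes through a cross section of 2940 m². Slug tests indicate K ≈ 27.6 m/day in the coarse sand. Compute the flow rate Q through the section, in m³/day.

97.6

Hydraulic gradient i = (88.55 − 87.88) / 557 = 0.67 / 557 = 0.001203.
Darcy's law: Q = K · A · i = 27.60 × 2940 × 0.001203 = 97.61 m³/day.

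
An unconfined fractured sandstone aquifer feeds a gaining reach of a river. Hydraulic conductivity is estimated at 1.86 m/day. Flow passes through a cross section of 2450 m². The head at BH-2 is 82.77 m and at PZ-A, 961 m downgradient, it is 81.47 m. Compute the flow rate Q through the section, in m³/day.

6.16

Hydraulic gradient i = (82.77 − 81.47) / 961 = 1.3 / 961 = 0.001353.
Darcy's law: Q = K · A · i = 1.860 × 2450 × 0.001353 = 6.165 m³/day.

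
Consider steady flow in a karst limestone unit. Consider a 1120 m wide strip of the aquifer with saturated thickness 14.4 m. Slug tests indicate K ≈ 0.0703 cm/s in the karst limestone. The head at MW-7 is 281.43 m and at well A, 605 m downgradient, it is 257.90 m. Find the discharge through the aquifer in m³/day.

Convert K: 0.0703 cm/s × 864 = 60.74 m/day.
Cross-sectional area A = 1120 × 14.4 = 16128 m².
Hydraulic gradient i = (281.43 − 257.90) / 605 = 23.53 / 605 = 0.03889.
Darcy's law: Q = K · A · i = 60.74 × 16128 × 0.03889 = 38099 m³/day.

38100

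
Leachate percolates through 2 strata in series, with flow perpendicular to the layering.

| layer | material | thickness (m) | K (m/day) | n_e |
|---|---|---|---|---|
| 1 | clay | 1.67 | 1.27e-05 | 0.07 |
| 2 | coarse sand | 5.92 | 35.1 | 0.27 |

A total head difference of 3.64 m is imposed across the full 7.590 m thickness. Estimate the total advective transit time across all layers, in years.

With flow normal to the layers, continuity requires the same specific discharge q through every layer.
Σ(b_i/K_i) = 1.67/1.27e-05 + 5.92/35.1 = 1.315e+05 d.
q = Δh / Σ(b_i/K_i) = 3.64 / 1.315e+05 = 2.768e-05 m/day.
In each layer the seepage velocity is v_i = q/n_i, so the layer transit time is t_i = b_i·n_i / q:
  layer 1 (clay): t_1 = 1.67 × 0.07 / 2.768e-05 = 4223 d
  layer 2 (coarse sand): t_2 = 5.92 × 0.27 / 2.768e-05 = 57743 d
Total t = Σ t_i = 61966 days = 169.7 years.

170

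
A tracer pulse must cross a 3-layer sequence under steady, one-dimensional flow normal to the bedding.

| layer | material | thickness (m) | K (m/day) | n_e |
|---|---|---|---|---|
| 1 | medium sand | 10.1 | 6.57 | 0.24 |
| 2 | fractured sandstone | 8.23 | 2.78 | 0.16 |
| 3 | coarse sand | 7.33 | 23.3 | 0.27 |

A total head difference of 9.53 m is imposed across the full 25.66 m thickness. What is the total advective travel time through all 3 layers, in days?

2.89

With flow normal to the layers, continuity requires the same specific discharge q through every layer.
Σ(b_i/K_i) = 10.1/6.57 + 8.23/2.78 + 7.33/23.3 = 4.812 d.
q = Δh / Σ(b_i/K_i) = 9.53 / 4.812 = 1.980 m/day.
In each layer the seepage velocity is v_i = q/n_i, so the layer transit time is t_i = b_i·n_i / q:
  layer 1 (medium sand): t_1 = 10.1 × 0.24 / 1.980 = 1.224 d
  layer 2 (fractured sandstone): t_2 = 8.23 × 0.16 / 1.980 = 0.6649 d
  layer 3 (coarse sand): t_3 = 7.33 × 0.27 / 1.980 = 0.9994 d
Total t = Σ t_i = 2.888 days.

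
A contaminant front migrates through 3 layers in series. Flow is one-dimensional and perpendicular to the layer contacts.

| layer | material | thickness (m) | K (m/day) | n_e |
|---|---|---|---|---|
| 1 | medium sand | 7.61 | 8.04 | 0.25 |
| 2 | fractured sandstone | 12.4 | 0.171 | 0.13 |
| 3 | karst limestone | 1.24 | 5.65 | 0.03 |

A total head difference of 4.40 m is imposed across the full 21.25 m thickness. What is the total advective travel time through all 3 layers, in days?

59.5

With flow normal to the layers, continuity requires the same specific discharge q through every layer.
Σ(b_i/K_i) = 7.61/8.04 + 12.4/0.171 + 1.24/5.65 = 73.68 d.
q = Δh / Σ(b_i/K_i) = 4.40 / 73.68 = 0.05972 m/day.
In each layer the seepage velocity is v_i = q/n_i, so the layer transit time is t_i = b_i·n_i / q:
  layer 1 (medium sand): t_1 = 7.61 × 0.25 / 0.05972 = 31.86 d
  layer 2 (fractured sandstone): t_2 = 12.4 × 0.13 / 0.05972 = 26.99 d
  layer 3 (karst limestone): t_3 = 1.24 × 0.03 / 0.05972 = 0.6229 d
Total t = Σ t_i = 59.48 days.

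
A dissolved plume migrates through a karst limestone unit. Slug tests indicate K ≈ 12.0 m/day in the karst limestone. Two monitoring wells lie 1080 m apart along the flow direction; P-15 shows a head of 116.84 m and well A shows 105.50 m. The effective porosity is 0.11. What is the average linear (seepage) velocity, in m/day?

Hydraulic gradient i = (116.84 − 105.50) / 1080 = 11.34 / 1080 = 0.01050.
Darcy flux q = K · i = 12.00 × 0.01050 = 0.1260 m/day.
Seepage velocity v = q / n_e = 0.1260 / 0.11 = 1.145 m/day.

1.15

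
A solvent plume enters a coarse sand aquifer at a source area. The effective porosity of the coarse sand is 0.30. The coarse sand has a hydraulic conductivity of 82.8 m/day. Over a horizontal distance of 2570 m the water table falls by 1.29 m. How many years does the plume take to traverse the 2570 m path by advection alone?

50.8

Hydraulic gradient i = Δh / L = 1.29 / 2570 = 0.0005019.
Darcy flux q = K · i = 82.80 × 0.0005019 = 0.04156 m/day.
Seepage velocity v = q / n_e = 0.04156 / 0.30 = 0.1385 m/day.
Travel time t = L / v = 2570 / 0.1385 = 18551 days = 50.79 years.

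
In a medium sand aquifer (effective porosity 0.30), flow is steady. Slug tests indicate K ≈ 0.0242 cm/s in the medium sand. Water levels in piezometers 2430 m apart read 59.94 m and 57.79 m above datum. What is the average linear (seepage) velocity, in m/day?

0.0617

Convert K: 0.0242 cm/s × 864 = 20.91 m/day.
Hydraulic gradient i = (59.94 − 57.79) / 2430 = 2.15 / 2430 = 0.0008848.
Darcy flux q = K · i = 20.91 × 0.0008848 = 0.01850 m/day.
Seepage velocity v = q / n_e = 0.01850 / 0.30 = 0.06167 m/day.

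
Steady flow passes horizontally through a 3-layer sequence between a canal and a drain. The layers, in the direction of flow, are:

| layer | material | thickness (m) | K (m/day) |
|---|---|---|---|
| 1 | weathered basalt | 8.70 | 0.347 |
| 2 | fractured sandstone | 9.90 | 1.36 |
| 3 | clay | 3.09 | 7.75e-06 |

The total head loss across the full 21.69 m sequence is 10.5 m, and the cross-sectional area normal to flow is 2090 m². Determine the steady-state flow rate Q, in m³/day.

Flow is perpendicular to layering, so the layers act in series and the equivalent K is the thickness-weighted harmonic mean.
Total thickness L = 8.70 + 9.90 + 3.09 = 21.69 m.
Σ(b_i/K_i) = 8.70/0.347 + 9.90/1.36 + 3.09/7.75e-06 = 3.987e+05 d.
K_eq = L / Σ(b_i/K_i) = 21.69 / 3.987e+05 = 5.440e-05 m/day.
Q = K_eq · A · (Δh/L) = 5.440e-05 × 2090 × (10.5/21.69) = 0.05504 m³/day.

0.0550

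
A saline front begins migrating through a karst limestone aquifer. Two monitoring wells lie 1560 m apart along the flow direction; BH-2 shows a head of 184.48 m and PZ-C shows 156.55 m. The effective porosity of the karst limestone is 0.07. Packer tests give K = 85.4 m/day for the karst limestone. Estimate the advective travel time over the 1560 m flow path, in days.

Hydraulic gradient i = (184.48 − 156.55) / 1560 = 27.93 / 1560 = 0.01790.
Darcy flux q = K · i = 85.40 × 0.01790 = 1.529 m/day.
Seepage velocity v = q / n_e = 1.529 / 0.07 = 21.84 m/day.
Travel time t = L / v = 1560 / 21.84 = 71.42 days.

71.4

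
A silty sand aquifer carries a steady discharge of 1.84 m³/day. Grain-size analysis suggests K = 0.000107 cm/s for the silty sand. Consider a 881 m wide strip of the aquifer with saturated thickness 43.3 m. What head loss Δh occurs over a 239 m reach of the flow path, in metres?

Convert K: 0.000107 cm/s × 864 = 0.09245 m/day.
Cross-sectional area A = 881 × 43.3 = 38147 m².
From Q = K·A·i, i = Q / (K·A) = 1.84 / (0.09245 × 38147) = 0.0005217.
Head loss Δh = i · L = 0.0005217 × 239 = 0.1247 m.

0.125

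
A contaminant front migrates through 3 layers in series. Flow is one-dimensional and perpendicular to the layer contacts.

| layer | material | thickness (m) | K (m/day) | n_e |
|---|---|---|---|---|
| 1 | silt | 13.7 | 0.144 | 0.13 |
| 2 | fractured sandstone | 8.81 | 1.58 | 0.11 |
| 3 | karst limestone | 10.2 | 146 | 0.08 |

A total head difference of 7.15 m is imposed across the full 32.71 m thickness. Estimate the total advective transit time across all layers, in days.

With flow normal to the layers, continuity requires the same specific discharge q through every layer.
Σ(b_i/K_i) = 13.7/0.144 + 8.81/1.58 + 10.2/146 = 100.8 d.
q = Δh / Σ(b_i/K_i) = 7.15 / 100.8 = 0.07094 m/day.
In each layer the seepage velocity is v_i = q/n_i, so the layer transit time is t_i = b_i·n_i / q:
  layer 1 (silt): t_1 = 13.7 × 0.13 / 0.07094 = 25.10 d
  layer 2 (fractured sandstone): t_2 = 8.81 × 0.11 / 0.07094 = 13.66 d
  layer 3 (karst limestone): t_3 = 10.2 × 0.08 / 0.07094 = 11.50 d
Total t = Σ t_i = 50.27 days.

50.3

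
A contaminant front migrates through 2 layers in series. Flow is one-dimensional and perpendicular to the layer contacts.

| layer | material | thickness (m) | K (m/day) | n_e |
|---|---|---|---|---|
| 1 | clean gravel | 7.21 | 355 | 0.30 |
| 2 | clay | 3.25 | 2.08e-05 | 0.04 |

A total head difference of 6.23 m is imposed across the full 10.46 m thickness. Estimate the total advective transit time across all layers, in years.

With flow normal to the layers, continuity requires the same specific discharge q through every layer.
Σ(b_i/K_i) = 7.21/355 + 3.25/2.08e-05 = 1.563e+05 d.
q = Δh / Σ(b_i/K_i) = 6.23 / 1.563e+05 = 3.987e-05 m/day.
In each layer the seepage velocity is v_i = q/n_i, so the layer transit time is t_i = b_i·n_i / q:
  layer 1 (clean gravel): t_1 = 7.21 × 0.30 / 3.987e-05 = 54249 d
  layer 2 (clay): t_2 = 3.25 × 0.04 / 3.987e-05 = 3260 d
Total t = Σ t_i = 57509 days = 157.5 years.

157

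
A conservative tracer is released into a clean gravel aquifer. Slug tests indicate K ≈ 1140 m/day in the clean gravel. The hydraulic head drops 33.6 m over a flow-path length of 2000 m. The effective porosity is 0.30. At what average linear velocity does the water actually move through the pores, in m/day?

63.8

Hydraulic gradient i = Δh / L = 33.6 / 2000 = 0.01680.
Darcy flux q = K · i = 1140 × 0.01680 = 19.15 m/day.
Seepage velocity v = q / n_e = 19.15 / 0.30 = 63.84 m/day.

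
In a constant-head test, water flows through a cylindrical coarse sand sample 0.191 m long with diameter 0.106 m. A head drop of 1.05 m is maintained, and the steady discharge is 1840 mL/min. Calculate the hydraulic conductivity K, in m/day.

54.6

Cross-sectional area A = π·(d/2)² = π × (0.106/2)² = 0.008825 m².
Convert discharge: 1840 mL/min = 3.067e-05 m³/s.
Darcy's law rearranged: K = Q·L / (A·Δh) = 3.067e-05 × 0.191 / (0.008825 × 1.05) = 0.0006321 m/s = 54.62 m/day.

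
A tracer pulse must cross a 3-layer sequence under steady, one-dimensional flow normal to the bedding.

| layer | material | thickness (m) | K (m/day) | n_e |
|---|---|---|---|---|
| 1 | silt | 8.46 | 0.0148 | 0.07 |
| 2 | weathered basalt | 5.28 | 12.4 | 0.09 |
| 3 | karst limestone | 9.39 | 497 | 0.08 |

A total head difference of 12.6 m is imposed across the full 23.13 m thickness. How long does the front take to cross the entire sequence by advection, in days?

With flow normal to the layers, continuity requires the same specific discharge q through every layer.
Σ(b_i/K_i) = 8.46/0.0148 + 5.28/12.4 + 9.39/497 = 572.1 d.
q = Δh / Σ(b_i/K_i) = 12.6 / 572.1 = 0.02203 m/day.
In each layer the seepage velocity is v_i = q/n_i, so the layer transit time is t_i = b_i·n_i / q:
  layer 1 (silt): t_1 = 8.46 × 0.07 / 0.02203 = 26.89 d
  layer 2 (weathered basalt): t_2 = 5.28 × 0.09 / 0.02203 = 21.58 d
  layer 3 (karst limestone): t_3 = 9.39 × 0.08 / 0.02203 = 34.11 d
Total t = Σ t_i = 82.57 days.

82.6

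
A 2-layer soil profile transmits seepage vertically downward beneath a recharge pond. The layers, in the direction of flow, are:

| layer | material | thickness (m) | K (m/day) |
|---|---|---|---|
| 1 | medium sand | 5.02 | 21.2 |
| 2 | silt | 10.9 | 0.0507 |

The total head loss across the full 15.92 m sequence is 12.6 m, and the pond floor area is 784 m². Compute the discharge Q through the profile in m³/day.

Flow is perpendicular to layering, so the layers act in series and the equivalent K is the thickness-weighted harmonic mean.
Total thickness L = 5.02 + 10.9 = 15.92 m.
Σ(b_i/K_i) = 5.02/21.2 + 10.9/0.0507 = 215.2 d.
K_eq = L / Σ(b_i/K_i) = 15.92 / 215.2 = 0.07397 m/day.
Q = K_eq · A · (Δh/L) = 0.07397 × 784 × (12.6/15.92) = 45.90 m³/day.

45.9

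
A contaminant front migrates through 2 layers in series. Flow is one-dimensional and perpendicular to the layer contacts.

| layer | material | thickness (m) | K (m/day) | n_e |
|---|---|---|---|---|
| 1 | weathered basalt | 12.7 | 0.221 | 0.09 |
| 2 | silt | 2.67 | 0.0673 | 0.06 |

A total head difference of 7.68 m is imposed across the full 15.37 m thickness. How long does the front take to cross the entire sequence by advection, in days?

With flow normal to the layers, continuity requires the same specific discharge q through every layer.
Σ(b_i/K_i) = 12.7/0.221 + 2.67/0.0673 = 97.14 d.
q = Δh / Σ(b_i/K_i) = 7.68 / 97.14 = 0.07906 m/day.
In each layer the seepage velocity is v_i = q/n_i, so the layer transit time is t_i = b_i·n_i / q:
  layer 1 (weathered basalt): t_1 = 12.7 × 0.09 / 0.07906 = 14.46 d
  layer 2 (silt): t_2 = 2.67 × 0.06 / 0.07906 = 2.026 d
Total t = Σ t_i = 16.48 days.

16.5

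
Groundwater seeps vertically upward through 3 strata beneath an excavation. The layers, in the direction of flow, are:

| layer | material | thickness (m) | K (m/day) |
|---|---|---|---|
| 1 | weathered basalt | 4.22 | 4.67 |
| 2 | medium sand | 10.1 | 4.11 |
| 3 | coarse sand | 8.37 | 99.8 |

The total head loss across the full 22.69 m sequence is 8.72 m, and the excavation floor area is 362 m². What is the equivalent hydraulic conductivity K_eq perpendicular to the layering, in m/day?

Flow is perpendicular to layering, so the layers act in series and the equivalent K is the thickness-weighted harmonic mean.
Total thickness L = 4.22 + 10.1 + 8.37 = 22.69 m.
Σ(b_i/K_i) = 4.22/4.67 + 10.1/4.11 + 8.37/99.8 = 3.445 d.
K_eq = L / Σ(b_i/K_i) = 22.69 / 3.445 = 6.586 m/day.

6.59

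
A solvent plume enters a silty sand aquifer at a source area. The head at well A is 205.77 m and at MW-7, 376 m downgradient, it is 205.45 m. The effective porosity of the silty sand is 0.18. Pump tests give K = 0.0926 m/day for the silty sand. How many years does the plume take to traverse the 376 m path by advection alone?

Hydraulic gradient i = (205.77 − 205.45) / 376 = 0.32 / 376 = 0.0008511.
Darcy flux q = K · i = 0.09260 × 0.0008511 = 7.881e-05 m/day.
Seepage velocity v = q / n_e = 7.881e-05 / 0.18 = 0.0004378 m/day.
Travel time t = L / v = 376 / 0.0004378 = 8.588e+05 days = 2351 years.

2350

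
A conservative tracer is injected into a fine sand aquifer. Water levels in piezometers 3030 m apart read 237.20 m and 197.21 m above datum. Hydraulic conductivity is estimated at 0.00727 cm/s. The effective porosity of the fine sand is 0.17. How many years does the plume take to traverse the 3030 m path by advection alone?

17.0

Convert K: 0.00727 cm/s × 864 = 6.281 m/day.
Hydraulic gradient i = (237.20 − 197.21) / 3030 = 39.99 / 3030 = 0.01320.
Darcy flux q = K · i = 6.281 × 0.01320 = 0.08290 m/day.
Seepage velocity v = q / n_e = 0.08290 / 0.17 = 0.4876 m/day.
Travel time t = L / v = 3030 / 0.4876 = 6213 days = 17.01 years.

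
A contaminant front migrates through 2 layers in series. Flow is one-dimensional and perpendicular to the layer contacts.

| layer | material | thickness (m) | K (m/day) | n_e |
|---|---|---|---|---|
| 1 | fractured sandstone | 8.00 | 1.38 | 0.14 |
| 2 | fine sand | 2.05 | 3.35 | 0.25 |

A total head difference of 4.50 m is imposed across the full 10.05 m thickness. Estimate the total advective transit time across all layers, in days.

2.33

With flow normal to the layers, continuity requires the same specific discharge q through every layer.
Σ(b_i/K_i) = 8.00/1.38 + 2.05/3.35 = 6.409 d.
q = Δh / Σ(b_i/K_i) = 4.50 / 6.409 = 0.7021 m/day.
In each layer the seepage velocity is v_i = q/n_i, so the layer transit time is t_i = b_i·n_i / q:
  layer 1 (fractured sandstone): t_1 = 8.00 × 0.14 / 0.7021 = 1.595 d
  layer 2 (fine sand): t_2 = 2.05 × 0.25 / 0.7021 = 0.7299 d
Total t = Σ t_i = 2.325 days.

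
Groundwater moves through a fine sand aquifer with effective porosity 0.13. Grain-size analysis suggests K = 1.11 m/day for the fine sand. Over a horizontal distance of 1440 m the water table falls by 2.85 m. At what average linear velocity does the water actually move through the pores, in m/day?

Hydraulic gradient i = Δh / L = 2.85 / 1440 = 0.001979.
Darcy flux q = K · i = 1.110 × 0.001979 = 0.002197 m/day.
Seepage velocity v = q / n_e = 0.002197 / 0.13 = 0.01690 m/day.

0.0169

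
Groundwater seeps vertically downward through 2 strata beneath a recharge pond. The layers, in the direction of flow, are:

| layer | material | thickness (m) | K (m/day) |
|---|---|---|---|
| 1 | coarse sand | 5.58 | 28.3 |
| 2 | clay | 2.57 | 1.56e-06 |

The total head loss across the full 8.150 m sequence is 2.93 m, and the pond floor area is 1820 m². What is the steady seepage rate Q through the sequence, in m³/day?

0.00324

Flow is perpendicular to layering, so the layers act in series and the equivalent K is the thickness-weighted harmonic mean.
Total thickness L = 5.58 + 2.57 = 8.150 m.
Σ(b_i/K_i) = 5.58/28.3 + 2.57/1.56e-06 = 1.647e+06 d.
K_eq = L / Σ(b_i/K_i) = 8.150 / 1.647e+06 = 4.947e-06 m/day.
Q = K_eq · A · (Δh/L) = 4.947e-06 × 1820 × (2.93/8.150) = 0.003237 m³/day.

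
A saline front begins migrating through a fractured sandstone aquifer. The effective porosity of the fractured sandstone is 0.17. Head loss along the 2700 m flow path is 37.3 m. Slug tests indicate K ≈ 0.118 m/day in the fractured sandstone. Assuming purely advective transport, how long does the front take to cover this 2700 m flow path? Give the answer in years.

Hydraulic gradient i = Δh / L = 37.3 / 2700 = 0.01381.
Darcy flux q = K · i = 0.1180 × 0.01381 = 0.001630 m/day.
Seepage velocity v = q / n_e = 0.001630 / 0.17 = 0.009589 m/day.
Travel time t = L / v = 2700 / 0.009589 = 2.816e+05 days = 770.9 years.

771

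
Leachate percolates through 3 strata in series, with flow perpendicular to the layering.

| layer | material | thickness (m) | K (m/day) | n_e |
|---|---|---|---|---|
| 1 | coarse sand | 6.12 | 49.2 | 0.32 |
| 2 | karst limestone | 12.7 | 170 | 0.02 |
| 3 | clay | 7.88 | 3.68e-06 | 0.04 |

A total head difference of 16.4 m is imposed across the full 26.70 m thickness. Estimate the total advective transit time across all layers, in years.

904

With flow normal to the layers, continuity requires the same specific discharge q through every layer.
Σ(b_i/K_i) = 6.12/49.2 + 12.7/170 + 7.88/3.68e-06 = 2.141e+06 d.
q = Δh / Σ(b_i/K_i) = 16.4 / 2.141e+06 = 7.659e-06 m/day.
In each layer the seepage velocity is v_i = q/n_i, so the layer transit time is t_i = b_i·n_i / q:
  layer 1 (coarse sand): t_1 = 6.12 × 0.32 / 7.659e-06 = 2.557e+05 d
  layer 2 (karst limestone): t_2 = 12.7 × 0.02 / 7.659e-06 = 33164 d
  layer 3 (clay): t_3 = 7.88 × 0.04 / 7.659e-06 = 41155 d
Total t = Σ t_i = 3.300e+05 days = 903.6 years.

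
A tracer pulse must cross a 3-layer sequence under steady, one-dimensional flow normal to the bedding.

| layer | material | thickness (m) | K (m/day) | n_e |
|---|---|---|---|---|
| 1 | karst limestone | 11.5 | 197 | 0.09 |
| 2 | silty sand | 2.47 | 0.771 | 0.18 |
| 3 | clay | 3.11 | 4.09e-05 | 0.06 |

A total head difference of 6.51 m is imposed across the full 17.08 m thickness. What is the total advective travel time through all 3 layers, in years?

53.3

With flow normal to the layers, continuity requires the same specific discharge q through every layer.
Σ(b_i/K_i) = 11.5/197 + 2.47/0.771 + 3.11/4.09e-05 = 76042 d.
q = Δh / Σ(b_i/K_i) = 6.51 / 76042 = 8.561e-05 m/day.
In each layer the seepage velocity is v_i = q/n_i, so the layer transit time is t_i = b_i·n_i / q:
  layer 1 (karst limestone): t_1 = 11.5 × 0.09 / 8.561e-05 = 12090 d
  layer 2 (silty sand): t_2 = 2.47 × 0.18 / 8.561e-05 = 5193 d
  layer 3 (clay): t_3 = 3.11 × 0.06 / 8.561e-05 = 2180 d
Total t = Σ t_i = 19463 days = 53.29 years.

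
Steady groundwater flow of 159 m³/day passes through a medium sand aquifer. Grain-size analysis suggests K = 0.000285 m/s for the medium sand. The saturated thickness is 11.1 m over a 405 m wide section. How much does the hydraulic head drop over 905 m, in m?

Convert K: 0.000285 m/s × 86400 = 24.62 m/day.
Cross-sectional area A = 405 × 11.1 = 4496 m².
From Q = K·A·i, i = Q / (K·A) = 159 / (24.62 × 4496) = 0.001436.
Head loss Δh = i · L = 0.001436 × 905 = 1.300 m.

1.30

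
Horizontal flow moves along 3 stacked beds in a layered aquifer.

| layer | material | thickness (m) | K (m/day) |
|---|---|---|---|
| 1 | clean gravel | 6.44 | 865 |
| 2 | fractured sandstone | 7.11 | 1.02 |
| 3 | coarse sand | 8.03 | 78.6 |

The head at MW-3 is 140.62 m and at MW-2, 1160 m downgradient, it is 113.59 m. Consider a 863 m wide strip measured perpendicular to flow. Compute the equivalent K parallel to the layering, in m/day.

288

Flow is parallel to layering, so each bed carries its own Darcy discharge and the transmissivities add.
Σ(K_i·b_i) = 865×6.44 + 1.02×7.11 + 78.6×8.03 = 6209 m²/day.
Total thickness b = 21.58 m, so K_eq = Σ(K_i·b_i)/b = 287.7 m/day.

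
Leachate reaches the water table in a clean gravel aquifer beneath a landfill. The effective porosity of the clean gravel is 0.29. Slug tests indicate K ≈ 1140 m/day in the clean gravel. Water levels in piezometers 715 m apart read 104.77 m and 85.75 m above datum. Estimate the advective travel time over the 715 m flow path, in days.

6.84

Hydraulic gradient i = (104.77 − 85.75) / 715 = 19.02 / 715 = 0.02660.
Darcy flux q = K · i = 1140 × 0.02660 = 30.33 m/day.
Seepage velocity v = q / n_e = 30.33 / 0.29 = 104.6 m/day.
Travel time t = L / v = 715 / 104.6 = 6.837 days.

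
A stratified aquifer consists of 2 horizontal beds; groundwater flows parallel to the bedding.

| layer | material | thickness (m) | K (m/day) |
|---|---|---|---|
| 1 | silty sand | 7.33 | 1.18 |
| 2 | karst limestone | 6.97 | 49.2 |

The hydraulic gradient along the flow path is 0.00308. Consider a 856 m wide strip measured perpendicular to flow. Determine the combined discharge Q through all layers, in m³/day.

927

Flow is parallel to layering, so each bed carries its own Darcy discharge and the transmissivities add.
Σ(K_i·b_i) = 1.18×7.33 + 49.2×6.97 = 351.6 m²/day.
Hydraulic gradient i = 0.00308.
Q = Σ(K_i·b_i) · W · i = 351.6 × 856 × 0.003080 = 926.9 m³/day.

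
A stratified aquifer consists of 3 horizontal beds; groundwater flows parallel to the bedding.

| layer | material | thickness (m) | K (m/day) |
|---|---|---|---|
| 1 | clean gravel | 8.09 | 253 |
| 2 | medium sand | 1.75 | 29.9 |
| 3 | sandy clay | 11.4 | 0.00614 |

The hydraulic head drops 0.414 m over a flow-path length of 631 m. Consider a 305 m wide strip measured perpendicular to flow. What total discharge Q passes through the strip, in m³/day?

Flow is parallel to layering, so each bed carries its own Darcy discharge and the transmissivities add.
Σ(K_i·b_i) = 253×8.09 + 29.9×1.75 + 0.00614×11.4 = 2099 m²/day.
Hydraulic gradient i = Δh / L = 0.414 / 631 = 0.0006561.
Q = Σ(K_i·b_i) · W · i = 2099 × 305 × 0.0006561 = 420.1 m³/day.

420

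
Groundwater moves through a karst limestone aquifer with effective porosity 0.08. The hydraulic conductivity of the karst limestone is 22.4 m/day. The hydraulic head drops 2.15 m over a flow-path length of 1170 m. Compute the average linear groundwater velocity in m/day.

Hydraulic gradient i = Δh / L = 2.15 / 1170 = 0.001838.
Darcy flux q = K · i = 22.40 × 0.001838 = 0.04116 m/day.
Seepage velocity v = q / n_e = 0.04116 / 0.08 = 0.5145 m/day.

0.515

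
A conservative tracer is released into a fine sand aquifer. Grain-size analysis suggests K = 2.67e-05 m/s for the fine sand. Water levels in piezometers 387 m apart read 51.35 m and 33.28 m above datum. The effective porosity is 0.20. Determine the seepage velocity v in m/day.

Convert K: 2.67e-05 m/s × 86400 = 2.307 m/day.
Hydraulic gradient i = (51.35 − 33.28) / 387 = 18.07 / 387 = 0.04669.
Darcy flux q = K · i = 2.307 × 0.04669 = 0.1077 m/day.
Seepage velocity v = q / n_e = 0.1077 / 0.20 = 0.5386 m/day.

0.539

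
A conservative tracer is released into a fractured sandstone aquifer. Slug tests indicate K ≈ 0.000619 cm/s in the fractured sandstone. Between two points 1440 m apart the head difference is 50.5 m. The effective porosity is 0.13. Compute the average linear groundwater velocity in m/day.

0.144

Convert K: 0.000619 cm/s × 864 = 0.5348 m/day.
Hydraulic gradient i = Δh / L = 50.5 / 1440 = 0.03507.
Darcy flux q = K · i = 0.5348 × 0.03507 = 0.01876 m/day.
Seepage velocity v = q / n_e = 0.01876 / 0.13 = 0.1443 m/day.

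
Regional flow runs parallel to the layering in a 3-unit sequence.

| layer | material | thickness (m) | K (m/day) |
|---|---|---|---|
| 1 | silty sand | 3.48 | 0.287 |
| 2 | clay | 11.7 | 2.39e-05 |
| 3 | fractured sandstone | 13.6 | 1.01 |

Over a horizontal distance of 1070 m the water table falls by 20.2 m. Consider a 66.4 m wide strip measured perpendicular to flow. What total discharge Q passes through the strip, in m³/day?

Flow is parallel to layering, so each bed carries its own Darcy discharge and the transmissivities add.
Σ(K_i·b_i) = 0.287×3.48 + 2.39e-05×11.7 + 1.01×13.6 = 14.74 m²/day.
Hydraulic gradient i = Δh / L = 20.2 / 1070 = 0.01888.
Q = Σ(K_i·b_i) · W · i = 14.74 × 66.4 × 0.01888 = 18.47 m³/day.

18.5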